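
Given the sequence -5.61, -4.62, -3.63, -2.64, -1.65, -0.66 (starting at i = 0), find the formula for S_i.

Check differences: -4.62 - -5.61 = 0.99
-3.63 - -4.62 = 0.99
Common difference d = 0.99.
First term a = -5.61.
Formula: S_i = -5.61 + 0.99*i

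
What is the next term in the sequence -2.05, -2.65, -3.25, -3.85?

Differences: -2.65 - -2.05 = -0.6
This is an arithmetic sequence with common difference d = -0.6.
Next term = -3.85 + -0.6 = -4.45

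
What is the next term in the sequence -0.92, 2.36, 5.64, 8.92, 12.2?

Differences: 2.36 - -0.92 = 3.28
This is an arithmetic sequence with common difference d = 3.28.
Next term = 12.2 + 3.28 = 15.48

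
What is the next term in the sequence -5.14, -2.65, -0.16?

Differences: -2.65 - -5.14 = 2.49
This is an arithmetic sequence with common difference d = 2.49.
Next term = -0.16 + 2.49 = 2.33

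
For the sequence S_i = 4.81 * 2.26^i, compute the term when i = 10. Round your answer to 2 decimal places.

S_10 = 4.81 * 2.26^10 ≈ 4.81 * 3476.037 ≈ 16719.74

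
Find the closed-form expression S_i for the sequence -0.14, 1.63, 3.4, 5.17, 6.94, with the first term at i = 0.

Check differences: 1.63 - -0.14 = 1.77
3.4 - 1.63 = 1.77
Common difference d = 1.77.
First term a = -0.14.
Formula: S_i = -0.14 + 1.77*i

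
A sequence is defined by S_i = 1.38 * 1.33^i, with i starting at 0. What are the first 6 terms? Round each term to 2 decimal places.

This is a geometric sequence.
i=0: S_0 = 1.38 * 1.33^0 = 1.38
i=1: S_1 = 1.38 * 1.33^1 ≈ 1.84
i=2: S_2 = 1.38 * 1.33^2 ≈ 2.44
i=3: S_3 = 1.38 * 1.33^3 ≈ 3.25
i=4: S_4 = 1.38 * 1.33^4 ≈ 4.32
i=5: S_5 = 1.38 * 1.33^5 ≈ 5.74
The first 6 terms are: [1.38, 1.84, 2.44, 3.25, 4.32, 5.74]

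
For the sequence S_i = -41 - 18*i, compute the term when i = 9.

S_9 = -41 + -18*9 = -41 + -162 = -203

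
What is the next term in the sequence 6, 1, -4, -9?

Differences: 1 - 6 = -5
This is an arithmetic sequence with common difference d = -5.
Next term = -9 + -5 = -14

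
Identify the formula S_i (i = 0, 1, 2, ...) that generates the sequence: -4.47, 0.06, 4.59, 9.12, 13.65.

Check differences: 0.06 - -4.47 = 4.53
4.59 - 0.06 = 4.53
Common difference d = 4.53.
First term a = -4.47.
Formula: S_i = -4.47 + 4.53*i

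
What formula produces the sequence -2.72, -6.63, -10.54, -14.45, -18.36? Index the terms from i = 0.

Check differences: -6.63 - -2.72 = -3.91
-10.54 - -6.63 = -3.91
Common difference d = -3.91.
First term a = -2.72.
Formula: S_i = -2.72 - 3.91*i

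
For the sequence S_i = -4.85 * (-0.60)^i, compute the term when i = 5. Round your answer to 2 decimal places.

S_5 = -4.85 * (-0.6)^5 ≈ -4.85 * -0.0778 ≈ 0.38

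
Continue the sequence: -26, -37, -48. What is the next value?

Differences: -37 - -26 = -11
This is an arithmetic sequence with common difference d = -11.
Next term = -48 + -11 = -59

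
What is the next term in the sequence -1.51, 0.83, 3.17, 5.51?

Differences: 0.83 - -1.51 = 2.34
This is an arithmetic sequence with common difference d = 2.34.
Next term = 5.51 + 2.34 = 7.85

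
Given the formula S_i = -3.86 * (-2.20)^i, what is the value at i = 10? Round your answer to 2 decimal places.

S_10 = -3.86 * (-2.2)^10 ≈ -3.86 * 2655.9923 ≈ -10252.13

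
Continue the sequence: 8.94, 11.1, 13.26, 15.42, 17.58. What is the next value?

Differences: 11.1 - 8.94 = 2.16
This is an arithmetic sequence with common difference d = 2.16.
Next term = 17.58 + 2.16 = 19.74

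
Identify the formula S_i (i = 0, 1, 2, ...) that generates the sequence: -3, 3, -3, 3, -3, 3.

Check ratios: 3 / -3 = -1.0
Common ratio r = -1.
First term a = -3.
Formula: S_i = -3 * (-1)^i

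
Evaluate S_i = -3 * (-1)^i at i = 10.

S_10 = -3 * (-1)^10 = -3 * 1 = -3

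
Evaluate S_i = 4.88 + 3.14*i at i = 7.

S_7 = 4.88 + 3.14*7 = 4.88 + 21.98 = 26.86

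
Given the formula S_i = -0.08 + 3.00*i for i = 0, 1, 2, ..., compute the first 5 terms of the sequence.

This is an arithmetic sequence.
i=0: S_0 = -0.08 + 3.0*0 = -0.08
i=1: S_1 = -0.08 + 3.0*1 = 2.92
i=2: S_2 = -0.08 + 3.0*2 = 5.92
i=3: S_3 = -0.08 + 3.0*3 = 8.92
i=4: S_4 = -0.08 + 3.0*4 = 11.92
The first 5 terms are: [-0.08, 2.92, 5.92, 8.92, 11.92]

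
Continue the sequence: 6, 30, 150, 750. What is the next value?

Ratios: 30 / 6 = 5.0
This is a geometric sequence with common ratio r = 5.
Next term = 750 * 5 = 3750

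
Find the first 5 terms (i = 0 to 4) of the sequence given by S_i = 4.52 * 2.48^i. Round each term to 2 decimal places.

This is a geometric sequence.
i=0: S_0 = 4.52 * 2.48^0 = 4.52
i=1: S_1 = 4.52 * 2.48^1 ≈ 11.21
i=2: S_2 = 4.52 * 2.48^2 ≈ 27.8
i=3: S_3 = 4.52 * 2.48^3 ≈ 68.94
i=4: S_4 = 4.52 * 2.48^4 ≈ 170.98
The first 5 terms are: [4.52, 11.21, 27.8, 68.94, 170.98]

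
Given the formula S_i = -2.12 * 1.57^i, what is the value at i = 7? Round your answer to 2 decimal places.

S_7 = -2.12 * 1.57^7 ≈ -2.12 * 23.5124 ≈ -49.85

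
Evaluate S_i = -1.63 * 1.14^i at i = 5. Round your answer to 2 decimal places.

S_5 = -1.63 * 1.14^5 ≈ -1.63 * 1.9254 ≈ -3.14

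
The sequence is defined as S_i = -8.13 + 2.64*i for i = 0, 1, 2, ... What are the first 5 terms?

This is an arithmetic sequence.
i=0: S_0 = -8.13 + 2.64*0 = -8.13
i=1: S_1 = -8.13 + 2.64*1 = -5.49
i=2: S_2 = -8.13 + 2.64*2 = -2.85
i=3: S_3 = -8.13 + 2.64*3 = -0.21
i=4: S_4 = -8.13 + 2.64*4 = 2.43
The first 5 terms are: [-8.13, -5.49, -2.85, -0.21, 2.43]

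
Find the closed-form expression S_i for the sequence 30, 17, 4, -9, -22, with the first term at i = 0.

Check differences: 17 - 30 = -13
4 - 17 = -13
Common difference d = -13.
First term a = 30.
Formula: S_i = 30 - 13*i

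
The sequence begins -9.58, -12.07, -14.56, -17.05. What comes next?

Differences: -12.07 - -9.58 = -2.49
This is an arithmetic sequence with common difference d = -2.49.
Next term = -17.05 + -2.49 = -19.54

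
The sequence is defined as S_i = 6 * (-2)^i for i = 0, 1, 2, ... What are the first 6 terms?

This is a geometric sequence.
i=0: S_0 = 6 * (-2)^0 = 6
i=1: S_1 = 6 * (-2)^1 = -12
i=2: S_2 = 6 * (-2)^2 = 24
i=3: S_3 = 6 * (-2)^3 = -48
i=4: S_4 = 6 * (-2)^4 = 96
i=5: S_5 = 6 * (-2)^5 = -192
The first 6 terms are: [6, -12, 24, -48, 96, -192]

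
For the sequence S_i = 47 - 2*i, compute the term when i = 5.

S_5 = 47 + -2*5 = 47 + -10 = 37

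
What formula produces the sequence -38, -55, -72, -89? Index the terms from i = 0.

Check differences: -55 - -38 = -17
-72 - -55 = -17
Common difference d = -17.
First term a = -38.
Formula: S_i = -38 - 17*i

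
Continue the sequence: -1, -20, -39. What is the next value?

Differences: -20 - -1 = -19
This is an arithmetic sequence with common difference d = -19.
Next term = -39 + -19 = -58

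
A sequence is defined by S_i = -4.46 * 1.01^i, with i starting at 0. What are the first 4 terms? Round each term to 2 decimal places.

This is a geometric sequence.
i=0: S_0 = -4.46 * 1.01^0 = -4.46
i=1: S_1 = -4.46 * 1.01^1 ≈ -4.5
i=2: S_2 = -4.46 * 1.01^2 ≈ -4.55
i=3: S_3 = -4.46 * 1.01^3 ≈ -4.6
The first 4 terms are: [-4.46, -4.5, -4.55, -4.6]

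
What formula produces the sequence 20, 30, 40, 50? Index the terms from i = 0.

Check differences: 30 - 20 = 10
40 - 30 = 10
Common difference d = 10.
First term a = 20.
Formula: S_i = 20 + 10*i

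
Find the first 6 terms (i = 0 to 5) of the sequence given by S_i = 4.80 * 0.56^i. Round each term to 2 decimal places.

This is a geometric sequence.
i=0: S_0 = 4.8 * 0.56^0 = 4.8
i=1: S_1 = 4.8 * 0.56^1 ≈ 2.69
i=2: S_2 = 4.8 * 0.56^2 ≈ 1.51
i=3: S_3 = 4.8 * 0.56^3 ≈ 0.84
i=4: S_4 = 4.8 * 0.56^4 ≈ 0.47
i=5: S_5 = 4.8 * 0.56^5 ≈ 0.26
The first 6 terms are: [4.8, 2.69, 1.51, 0.84, 0.47, 0.26]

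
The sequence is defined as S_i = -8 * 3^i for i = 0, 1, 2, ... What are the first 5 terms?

This is a geometric sequence.
i=0: S_0 = -8 * 3^0 = -8
i=1: S_1 = -8 * 3^1 = -24
i=2: S_2 = -8 * 3^2 = -72
i=3: S_3 = -8 * 3^3 = -216
i=4: S_4 = -8 * 3^4 = -648
The first 5 terms are: [-8, -24, -72, -216, -648]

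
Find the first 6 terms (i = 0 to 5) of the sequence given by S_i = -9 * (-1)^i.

This is a geometric sequence.
i=0: S_0 = -9 * (-1)^0 = -9
i=1: S_1 = -9 * (-1)^1 = 9
i=2: S_2 = -9 * (-1)^2 = -9
i=3: S_3 = -9 * (-1)^3 = 9
i=4: S_4 = -9 * (-1)^4 = -9
i=5: S_5 = -9 * (-1)^5 = 9
The first 6 terms are: [-9, 9, -9, 9, -9, 9]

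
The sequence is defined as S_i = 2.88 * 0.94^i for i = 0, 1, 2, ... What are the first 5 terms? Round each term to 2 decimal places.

This is a geometric sequence.
i=0: S_0 = 2.88 * 0.94^0 = 2.88
i=1: S_1 = 2.88 * 0.94^1 ≈ 2.71
i=2: S_2 = 2.88 * 0.94^2 ≈ 2.54
i=3: S_3 = 2.88 * 0.94^3 ≈ 2.39
i=4: S_4 = 2.88 * 0.94^4 ≈ 2.25
The first 5 terms are: [2.88, 2.71, 2.54, 2.39, 2.25]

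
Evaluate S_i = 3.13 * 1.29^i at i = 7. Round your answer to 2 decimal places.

S_7 = 3.13 * 1.29^7 ≈ 3.13 * 5.9447 ≈ 18.61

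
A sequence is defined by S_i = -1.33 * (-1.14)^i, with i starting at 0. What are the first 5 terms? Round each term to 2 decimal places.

This is a geometric sequence.
i=0: S_0 = -1.33 * (-1.14)^0 = -1.33
i=1: S_1 = -1.33 * (-1.14)^1 ≈ 1.52
i=2: S_2 = -1.33 * (-1.14)^2 ≈ -1.73
i=3: S_3 = -1.33 * (-1.14)^3 ≈ 1.97
i=4: S_4 = -1.33 * (-1.14)^4 ≈ -2.25
The first 5 terms are: [-1.33, 1.52, -1.73, 1.97, -2.25]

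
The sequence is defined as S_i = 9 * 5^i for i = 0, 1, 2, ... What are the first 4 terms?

This is a geometric sequence.
i=0: S_0 = 9 * 5^0 = 9
i=1: S_1 = 9 * 5^1 = 45
i=2: S_2 = 9 * 5^2 = 225
i=3: S_3 = 9 * 5^3 = 1125
The first 4 terms are: [9, 45, 225, 1125]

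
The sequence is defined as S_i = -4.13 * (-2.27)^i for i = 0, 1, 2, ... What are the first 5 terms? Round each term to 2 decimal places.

This is a geometric sequence.
i=0: S_0 = -4.13 * (-2.27)^0 = -4.13
i=1: S_1 = -4.13 * (-2.27)^1 ≈ 9.38
i=2: S_2 = -4.13 * (-2.27)^2 ≈ -21.28
i=3: S_3 = -4.13 * (-2.27)^3 ≈ 48.31
i=4: S_4 = -4.13 * (-2.27)^4 ≈ -109.66
The first 5 terms are: [-4.13, 9.38, -21.28, 48.31, -109.66]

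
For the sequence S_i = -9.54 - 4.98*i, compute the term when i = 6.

S_6 = -9.54 + -4.98*6 = -9.54 + -29.88 = -39.42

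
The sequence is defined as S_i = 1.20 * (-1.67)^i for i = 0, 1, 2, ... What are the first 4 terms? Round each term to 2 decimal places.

This is a geometric sequence.
i=0: S_0 = 1.2 * (-1.67)^0 = 1.2
i=1: S_1 = 1.2 * (-1.67)^1 ≈ -2.0
i=2: S_2 = 1.2 * (-1.67)^2 ≈ 3.35
i=3: S_3 = 1.2 * (-1.67)^3 ≈ -5.59
The first 4 terms are: [1.2, -2.0, 3.35, -5.59]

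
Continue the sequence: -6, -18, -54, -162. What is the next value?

Ratios: -18 / -6 = 3.0
This is a geometric sequence with common ratio r = 3.
Next term = -162 * 3 = -486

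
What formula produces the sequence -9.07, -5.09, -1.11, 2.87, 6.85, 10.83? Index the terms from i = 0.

Check differences: -5.09 - -9.07 = 3.98
-1.11 - -5.09 = 3.98
Common difference d = 3.98.
First term a = -9.07.
Formula: S_i = -9.07 + 3.98*i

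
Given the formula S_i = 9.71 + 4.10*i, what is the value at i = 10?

S_10 = 9.71 + 4.1*10 = 9.71 + 41.0 = 50.71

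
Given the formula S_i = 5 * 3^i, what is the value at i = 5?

S_5 = 5 * 3^5 = 5 * 243 = 1215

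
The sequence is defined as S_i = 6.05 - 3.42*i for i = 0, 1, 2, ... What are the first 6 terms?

This is an arithmetic sequence.
i=0: S_0 = 6.05 + -3.42*0 = 6.05
i=1: S_1 = 6.05 + -3.42*1 = 2.63
i=2: S_2 = 6.05 + -3.42*2 = -0.79
i=3: S_3 = 6.05 + -3.42*3 = -4.21
i=4: S_4 = 6.05 + -3.42*4 = -7.63
i=5: S_5 = 6.05 + -3.42*5 = -11.05
The first 6 terms are: [6.05, 2.63, -0.79, -4.21, -7.63, -11.05]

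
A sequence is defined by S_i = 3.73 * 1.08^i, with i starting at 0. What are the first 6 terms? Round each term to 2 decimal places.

This is a geometric sequence.
i=0: S_0 = 3.73 * 1.08^0 = 3.73
i=1: S_1 = 3.73 * 1.08^1 ≈ 4.03
i=2: S_2 = 3.73 * 1.08^2 ≈ 4.35
i=3: S_3 = 3.73 * 1.08^3 ≈ 4.7
i=4: S_4 = 3.73 * 1.08^4 ≈ 5.07
i=5: S_5 = 3.73 * 1.08^5 ≈ 5.48
The first 6 terms are: [3.73, 4.03, 4.35, 4.7, 5.07, 5.48]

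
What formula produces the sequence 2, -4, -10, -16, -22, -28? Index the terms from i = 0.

Check differences: -4 - 2 = -6
-10 - -4 = -6
Common difference d = -6.
First term a = 2.
Formula: S_i = 2 - 6*i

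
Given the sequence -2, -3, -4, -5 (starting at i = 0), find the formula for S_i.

Check differences: -3 - -2 = -1
-4 - -3 = -1
Common difference d = -1.
First term a = -2.
Formula: S_i = -2 - 1*i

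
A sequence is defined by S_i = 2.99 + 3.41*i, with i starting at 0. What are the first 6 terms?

This is an arithmetic sequence.
i=0: S_0 = 2.99 + 3.41*0 = 2.99
i=1: S_1 = 2.99 + 3.41*1 = 6.4
i=2: S_2 = 2.99 + 3.41*2 = 9.81
i=3: S_3 = 2.99 + 3.41*3 = 13.22
i=4: S_4 = 2.99 + 3.41*4 = 16.63
i=5: S_5 = 2.99 + 3.41*5 = 20.04
The first 6 terms are: [2.99, 6.4, 9.81, 13.22, 16.63, 20.04]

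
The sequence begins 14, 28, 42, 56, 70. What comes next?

Differences: 28 - 14 = 14
This is an arithmetic sequence with common difference d = 14.
Next term = 70 + 14 = 84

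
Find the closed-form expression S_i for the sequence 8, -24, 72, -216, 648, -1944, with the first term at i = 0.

Check ratios: -24 / 8 = -3.0
Common ratio r = -3.
First term a = 8.
Formula: S_i = 8 * (-3)^i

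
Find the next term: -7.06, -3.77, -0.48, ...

Differences: -3.77 - -7.06 = 3.29
This is an arithmetic sequence with common difference d = 3.29.
Next term = -0.48 + 3.29 = 2.81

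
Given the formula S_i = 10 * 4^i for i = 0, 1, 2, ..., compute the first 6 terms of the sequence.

This is a geometric sequence.
i=0: S_0 = 10 * 4^0 = 10
i=1: S_1 = 10 * 4^1 = 40
i=2: S_2 = 10 * 4^2 = 160
i=3: S_3 = 10 * 4^3 = 640
i=4: S_4 = 10 * 4^4 = 2560
i=5: S_5 = 10 * 4^5 = 10240
The first 6 terms are: [10, 40, 160, 640, 2560, 10240]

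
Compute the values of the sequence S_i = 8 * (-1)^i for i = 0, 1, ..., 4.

This is a geometric sequence.
i=0: S_0 = 8 * (-1)^0 = 8
i=1: S_1 = 8 * (-1)^1 = -8
i=2: S_2 = 8 * (-1)^2 = 8
i=3: S_3 = 8 * (-1)^3 = -8
i=4: S_4 = 8 * (-1)^4 = 8
The first 5 terms are: [8, -8, 8, -8, 8]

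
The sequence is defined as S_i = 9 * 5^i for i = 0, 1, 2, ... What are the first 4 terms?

This is a geometric sequence.
i=0: S_0 = 9 * 5^0 = 9
i=1: S_1 = 9 * 5^1 = 45
i=2: S_2 = 9 * 5^2 = 225
i=3: S_3 = 9 * 5^3 = 1125
The first 4 terms are: [9, 45, 225, 1125]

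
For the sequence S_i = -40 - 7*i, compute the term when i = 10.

S_10 = -40 + -7*10 = -40 + -70 = -110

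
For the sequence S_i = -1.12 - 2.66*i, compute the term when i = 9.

S_9 = -1.12 + -2.66*9 = -1.12 + -23.94 = -25.06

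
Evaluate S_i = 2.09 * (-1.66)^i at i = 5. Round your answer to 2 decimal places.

S_5 = 2.09 * (-1.66)^5 ≈ 2.09 * -12.6049 ≈ -26.34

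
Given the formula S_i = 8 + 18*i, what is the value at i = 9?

S_9 = 8 + 18*9 = 8 + 162 = 170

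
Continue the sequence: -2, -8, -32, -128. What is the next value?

Ratios: -8 / -2 = 4.0
This is a geometric sequence with common ratio r = 4.
Next term = -128 * 4 = -512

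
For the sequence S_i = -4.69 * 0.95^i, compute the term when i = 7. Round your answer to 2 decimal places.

S_7 = -4.69 * 0.95^7 ≈ -4.69 * 0.6983 ≈ -3.28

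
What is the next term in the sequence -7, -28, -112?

Ratios: -28 / -7 = 4.0
This is a geometric sequence with common ratio r = 4.
Next term = -112 * 4 = -448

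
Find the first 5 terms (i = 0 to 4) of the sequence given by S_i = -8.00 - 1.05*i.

This is an arithmetic sequence.
i=0: S_0 = -8.0 + -1.05*0 = -8.0
i=1: S_1 = -8.0 + -1.05*1 = -9.05
i=2: S_2 = -8.0 + -1.05*2 = -10.1
i=3: S_3 = -8.0 + -1.05*3 = -11.15
i=4: S_4 = -8.0 + -1.05*4 = -12.2
The first 5 terms are: [-8.0, -9.05, -10.1, -11.15, -12.2]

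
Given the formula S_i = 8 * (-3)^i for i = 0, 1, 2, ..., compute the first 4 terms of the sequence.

This is a geometric sequence.
i=0: S_0 = 8 * (-3)^0 = 8
i=1: S_1 = 8 * (-3)^1 = -24
i=2: S_2 = 8 * (-3)^2 = 72
i=3: S_3 = 8 * (-3)^3 = -216
The first 4 terms are: [8, -24, 72, -216]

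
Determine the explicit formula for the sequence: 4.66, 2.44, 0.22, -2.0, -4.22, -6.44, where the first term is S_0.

Check differences: 2.44 - 4.66 = -2.22
0.22 - 2.44 = -2.22
Common difference d = -2.22.
First term a = 4.66.
Formula: S_i = 4.66 - 2.22*i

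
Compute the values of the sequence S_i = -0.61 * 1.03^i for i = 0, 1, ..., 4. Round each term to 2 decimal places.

This is a geometric sequence.
i=0: S_0 = -0.61 * 1.03^0 = -0.61
i=1: S_1 = -0.61 * 1.03^1 ≈ -0.63
i=2: S_2 = -0.61 * 1.03^2 ≈ -0.65
i=3: S_3 = -0.61 * 1.03^3 ≈ -0.67
i=4: S_4 = -0.61 * 1.03^4 ≈ -0.69
The first 5 terms are: [-0.61, -0.63, -0.65, -0.67, -0.69]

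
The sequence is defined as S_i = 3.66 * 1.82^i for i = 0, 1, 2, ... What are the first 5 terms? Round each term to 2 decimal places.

This is a geometric sequence.
i=0: S_0 = 3.66 * 1.82^0 = 3.66
i=1: S_1 = 3.66 * 1.82^1 ≈ 6.66
i=2: S_2 = 3.66 * 1.82^2 ≈ 12.12
i=3: S_3 = 3.66 * 1.82^3 ≈ 22.06
i=4: S_4 = 3.66 * 1.82^4 ≈ 40.16
The first 5 terms are: [3.66, 6.66, 12.12, 22.06, 40.16]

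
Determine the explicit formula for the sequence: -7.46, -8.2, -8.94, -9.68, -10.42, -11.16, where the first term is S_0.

Check differences: -8.2 - -7.46 = -0.74
-8.94 - -8.2 = -0.74
Common difference d = -0.74.
First term a = -7.46.
Formula: S_i = -7.46 - 0.74*i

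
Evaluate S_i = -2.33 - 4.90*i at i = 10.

S_10 = -2.33 + -4.9*10 = -2.33 + -49.0 = -51.33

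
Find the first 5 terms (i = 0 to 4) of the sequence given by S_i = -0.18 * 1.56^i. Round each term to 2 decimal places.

This is a geometric sequence.
i=0: S_0 = -0.18 * 1.56^0 = -0.18
i=1: S_1 = -0.18 * 1.56^1 ≈ -0.28
i=2: S_2 = -0.18 * 1.56^2 ≈ -0.44
i=3: S_3 = -0.18 * 1.56^3 ≈ -0.68
i=4: S_4 = -0.18 * 1.56^4 ≈ -1.07
The first 5 terms are: [-0.18, -0.28, -0.44, -0.68, -1.07]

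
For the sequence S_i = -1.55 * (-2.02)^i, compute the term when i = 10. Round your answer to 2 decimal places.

S_10 = -1.55 * (-2.02)^10 ≈ -1.55 * 1131.1331 ≈ -1753.26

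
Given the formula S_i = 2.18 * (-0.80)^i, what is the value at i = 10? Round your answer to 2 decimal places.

S_10 = 2.18 * (-0.8)^10 ≈ 2.18 * 0.1074 ≈ 0.23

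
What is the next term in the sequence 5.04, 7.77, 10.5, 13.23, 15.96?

Differences: 7.77 - 5.04 = 2.73
This is an arithmetic sequence with common difference d = 2.73.
Next term = 15.96 + 2.73 = 18.69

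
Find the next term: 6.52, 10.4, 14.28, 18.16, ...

Differences: 10.4 - 6.52 = 3.88
This is an arithmetic sequence with common difference d = 3.88.
Next term = 18.16 + 3.88 = 22.04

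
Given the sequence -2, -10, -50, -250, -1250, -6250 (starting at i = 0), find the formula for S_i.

Check ratios: -10 / -2 = 5.0
Common ratio r = 5.
First term a = -2.
Formula: S_i = -2 * 5^i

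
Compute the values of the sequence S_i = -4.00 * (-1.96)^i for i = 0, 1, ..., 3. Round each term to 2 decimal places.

This is a geometric sequence.
i=0: S_0 = -4.0 * (-1.96)^0 = -4.0
i=1: S_1 = -4.0 * (-1.96)^1 = 7.84
i=2: S_2 = -4.0 * (-1.96)^2 ≈ -15.37
i=3: S_3 = -4.0 * (-1.96)^3 ≈ 30.12
The first 4 terms are: [-4.0, 7.84, -15.37, 30.12]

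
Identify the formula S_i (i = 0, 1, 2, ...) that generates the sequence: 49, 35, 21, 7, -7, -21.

Check differences: 35 - 49 = -14
21 - 35 = -14
Common difference d = -14.
First term a = 49.
Formula: S_i = 49 - 14*i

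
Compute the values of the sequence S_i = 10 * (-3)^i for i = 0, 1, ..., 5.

This is a geometric sequence.
i=0: S_0 = 10 * (-3)^0 = 10
i=1: S_1 = 10 * (-3)^1 = -30
i=2: S_2 = 10 * (-3)^2 = 90
i=3: S_3 = 10 * (-3)^3 = -270
i=4: S_4 = 10 * (-3)^4 = 810
i=5: S_5 = 10 * (-3)^5 = -2430
The first 6 terms are: [10, -30, 90, -270, 810, -2430]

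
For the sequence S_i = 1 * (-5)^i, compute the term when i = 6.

S_6 = 1 * (-5)^6 = 1 * 15625 = 15625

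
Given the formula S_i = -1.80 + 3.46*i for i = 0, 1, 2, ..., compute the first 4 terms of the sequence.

This is an arithmetic sequence.
i=0: S_0 = -1.8 + 3.46*0 = -1.8
i=1: S_1 = -1.8 + 3.46*1 = 1.66
i=2: S_2 = -1.8 + 3.46*2 = 5.12
i=3: S_3 = -1.8 + 3.46*3 = 8.58
The first 4 terms are: [-1.8, 1.66, 5.12, 8.58]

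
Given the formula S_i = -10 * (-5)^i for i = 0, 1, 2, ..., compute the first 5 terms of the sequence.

This is a geometric sequence.
i=0: S_0 = -10 * (-5)^0 = -10
i=1: S_1 = -10 * (-5)^1 = 50
i=2: S_2 = -10 * (-5)^2 = -250
i=3: S_3 = -10 * (-5)^3 = 1250
i=4: S_4 = -10 * (-5)^4 = -6250
The first 5 terms are: [-10, 50, -250, 1250, -6250]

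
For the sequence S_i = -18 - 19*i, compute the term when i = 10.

S_10 = -18 + -19*10 = -18 + -190 = -208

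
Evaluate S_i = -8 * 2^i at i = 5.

S_5 = -8 * 2^5 = -8 * 32 = -256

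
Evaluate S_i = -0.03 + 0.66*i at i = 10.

S_10 = -0.03 + 0.66*10 = -0.03 + 6.6 = 6.57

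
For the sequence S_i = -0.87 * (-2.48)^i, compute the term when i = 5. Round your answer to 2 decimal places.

S_5 = -0.87 * (-2.48)^5 ≈ -0.87 * -93.812 ≈ 81.62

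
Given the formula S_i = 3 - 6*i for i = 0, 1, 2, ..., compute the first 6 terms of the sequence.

This is an arithmetic sequence.
i=0: S_0 = 3 + -6*0 = 3
i=1: S_1 = 3 + -6*1 = -3
i=2: S_2 = 3 + -6*2 = -9
i=3: S_3 = 3 + -6*3 = -15
i=4: S_4 = 3 + -6*4 = -21
i=5: S_5 = 3 + -6*5 = -27
The first 6 terms are: [3, -3, -9, -15, -21, -27]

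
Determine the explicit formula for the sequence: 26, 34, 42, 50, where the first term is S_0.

Check differences: 34 - 26 = 8
42 - 34 = 8
Common difference d = 8.
First term a = 26.
Formula: S_i = 26 + 8*i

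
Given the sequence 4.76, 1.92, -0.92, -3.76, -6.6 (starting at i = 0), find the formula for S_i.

Check differences: 1.92 - 4.76 = -2.84
-0.92 - 1.92 = -2.84
Common difference d = -2.84.
First term a = 4.76.
Formula: S_i = 4.76 - 2.84*i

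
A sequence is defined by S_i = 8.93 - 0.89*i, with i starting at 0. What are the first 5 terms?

This is an arithmetic sequence.
i=0: S_0 = 8.93 + -0.89*0 = 8.93
i=1: S_1 = 8.93 + -0.89*1 = 8.04
i=2: S_2 = 8.93 + -0.89*2 = 7.15
i=3: S_3 = 8.93 + -0.89*3 = 6.26
i=4: S_4 = 8.93 + -0.89*4 = 5.37
The first 5 terms are: [8.93, 8.04, 7.15, 6.26, 5.37]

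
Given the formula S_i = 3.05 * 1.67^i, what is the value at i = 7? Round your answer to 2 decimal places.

S_7 = 3.05 * 1.67^7 ≈ 3.05 * 36.2256 ≈ 110.49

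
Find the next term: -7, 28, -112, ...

Ratios: 28 / -7 = -4.0
This is a geometric sequence with common ratio r = -4.
Next term = -112 * -4 = 448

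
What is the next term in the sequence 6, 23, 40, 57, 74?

Differences: 23 - 6 = 17
This is an arithmetic sequence with common difference d = 17.
Next term = 74 + 17 = 91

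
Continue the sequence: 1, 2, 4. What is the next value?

Ratios: 2 / 1 = 2.0
This is a geometric sequence with common ratio r = 2.
Next term = 4 * 2 = 8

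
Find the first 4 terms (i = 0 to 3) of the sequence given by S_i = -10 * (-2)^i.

This is a geometric sequence.
i=0: S_0 = -10 * (-2)^0 = -10
i=1: S_1 = -10 * (-2)^1 = 20
i=2: S_2 = -10 * (-2)^2 = -40
i=3: S_3 = -10 * (-2)^3 = 80
The first 4 terms are: [-10, 20, -40, 80]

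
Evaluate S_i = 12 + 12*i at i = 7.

S_7 = 12 + 12*7 = 12 + 84 = 96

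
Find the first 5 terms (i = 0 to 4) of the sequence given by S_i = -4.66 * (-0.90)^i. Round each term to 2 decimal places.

This is a geometric sequence.
i=0: S_0 = -4.66 * (-0.9)^0 = -4.66
i=1: S_1 = -4.66 * (-0.9)^1 ≈ 4.19
i=2: S_2 = -4.66 * (-0.9)^2 ≈ -3.77
i=3: S_3 = -4.66 * (-0.9)^3 ≈ 3.4
i=4: S_4 = -4.66 * (-0.9)^4 ≈ -3.06
The first 5 terms are: [-4.66, 4.19, -3.77, 3.4, -3.06]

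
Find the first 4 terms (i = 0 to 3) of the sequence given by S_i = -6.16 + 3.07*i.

This is an arithmetic sequence.
i=0: S_0 = -6.16 + 3.07*0 = -6.16
i=1: S_1 = -6.16 + 3.07*1 = -3.09
i=2: S_2 = -6.16 + 3.07*2 = -0.02
i=3: S_3 = -6.16 + 3.07*3 = 3.05
The first 4 terms are: [-6.16, -3.09, -0.02, 3.05]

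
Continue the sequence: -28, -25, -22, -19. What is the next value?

Differences: -25 - -28 = 3
This is an arithmetic sequence with common difference d = 3.
Next term = -19 + 3 = -16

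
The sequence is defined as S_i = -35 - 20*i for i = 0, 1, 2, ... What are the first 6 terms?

This is an arithmetic sequence.
i=0: S_0 = -35 + -20*0 = -35
i=1: S_1 = -35 + -20*1 = -55
i=2: S_2 = -35 + -20*2 = -75
i=3: S_3 = -35 + -20*3 = -95
i=4: S_4 = -35 + -20*4 = -115
i=5: S_5 = -35 + -20*5 = -135
The first 6 terms are: [-35, -55, -75, -95, -115, -135]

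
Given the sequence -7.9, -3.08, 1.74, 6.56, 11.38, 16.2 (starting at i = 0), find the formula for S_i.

Check differences: -3.08 - -7.9 = 4.82
1.74 - -3.08 = 4.82
Common difference d = 4.82.
First term a = -7.9.
Formula: S_i = -7.90 + 4.82*i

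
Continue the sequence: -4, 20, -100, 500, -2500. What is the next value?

Ratios: 20 / -4 = -5.0
This is a geometric sequence with common ratio r = -5.
Next term = -2500 * -5 = 12500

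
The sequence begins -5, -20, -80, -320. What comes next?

Ratios: -20 / -5 = 4.0
This is a geometric sequence with common ratio r = 4.
Next term = -320 * 4 = -1280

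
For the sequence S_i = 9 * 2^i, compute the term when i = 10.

S_10 = 9 * 2^10 = 9 * 1024 = 9216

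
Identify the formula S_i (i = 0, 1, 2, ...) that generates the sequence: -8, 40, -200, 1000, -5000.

Check ratios: 40 / -8 = -5.0
Common ratio r = -5.
First term a = -8.
Formula: S_i = -8 * (-5)^i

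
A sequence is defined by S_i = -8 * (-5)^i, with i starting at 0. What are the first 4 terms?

This is a geometric sequence.
i=0: S_0 = -8 * (-5)^0 = -8
i=1: S_1 = -8 * (-5)^1 = 40
i=2: S_2 = -8 * (-5)^2 = -200
i=3: S_3 = -8 * (-5)^3 = 1000
The first 4 terms are: [-8, 40, -200, 1000]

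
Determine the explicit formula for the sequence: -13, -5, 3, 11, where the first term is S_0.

Check differences: -5 - -13 = 8
3 - -5 = 8
Common difference d = 8.
First term a = -13.
Formula: S_i = -13 + 8*i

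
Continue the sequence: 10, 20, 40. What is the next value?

Ratios: 20 / 10 = 2.0
This is a geometric sequence with common ratio r = 2.
Next term = 40 * 2 = 80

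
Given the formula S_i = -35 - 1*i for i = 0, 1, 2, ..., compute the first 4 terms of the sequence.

This is an arithmetic sequence.
i=0: S_0 = -35 + -1*0 = -35
i=1: S_1 = -35 + -1*1 = -36
i=2: S_2 = -35 + -1*2 = -37
i=3: S_3 = -35 + -1*3 = -38
The first 4 terms are: [-35, -36, -37, -38]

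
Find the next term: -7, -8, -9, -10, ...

Differences: -8 - -7 = -1
This is an arithmetic sequence with common difference d = -1.
Next term = -10 + -1 = -11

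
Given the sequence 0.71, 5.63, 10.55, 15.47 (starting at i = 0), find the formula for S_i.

Check differences: 5.63 - 0.71 = 4.92
10.55 - 5.63 = 4.92
Common difference d = 4.92.
First term a = 0.71.
Formula: S_i = 0.71 + 4.92*i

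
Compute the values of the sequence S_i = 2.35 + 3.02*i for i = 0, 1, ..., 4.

This is an arithmetic sequence.
i=0: S_0 = 2.35 + 3.02*0 = 2.35
i=1: S_1 = 2.35 + 3.02*1 = 5.37
i=2: S_2 = 2.35 + 3.02*2 = 8.39
i=3: S_3 = 2.35 + 3.02*3 = 11.41
i=4: S_4 = 2.35 + 3.02*4 = 14.43
The first 5 terms are: [2.35, 5.37, 8.39, 11.41, 14.43]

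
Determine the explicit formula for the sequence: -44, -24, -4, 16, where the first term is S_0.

Check differences: -24 - -44 = 20
-4 - -24 = 20
Common difference d = 20.
First term a = -44.
Formula: S_i = -44 + 20*i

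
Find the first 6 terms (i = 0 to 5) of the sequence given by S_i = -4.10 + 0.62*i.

This is an arithmetic sequence.
i=0: S_0 = -4.1 + 0.62*0 = -4.1
i=1: S_1 = -4.1 + 0.62*1 = -3.48
i=2: S_2 = -4.1 + 0.62*2 = -2.86
i=3: S_3 = -4.1 + 0.62*3 = -2.24
i=4: S_4 = -4.1 + 0.62*4 = -1.62
i=5: S_5 = -4.1 + 0.62*5 = -1.0
The first 6 terms are: [-4.1, -3.48, -2.86, -2.24, -1.62, -1.0]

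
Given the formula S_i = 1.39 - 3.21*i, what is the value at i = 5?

S_5 = 1.39 + -3.21*5 = 1.39 + -16.05 = -14.66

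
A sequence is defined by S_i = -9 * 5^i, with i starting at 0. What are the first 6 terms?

This is a geometric sequence.
i=0: S_0 = -9 * 5^0 = -9
i=1: S_1 = -9 * 5^1 = -45
i=2: S_2 = -9 * 5^2 = -225
i=3: S_3 = -9 * 5^3 = -1125
i=4: S_4 = -9 * 5^4 = -5625
i=5: S_5 = -9 * 5^5 = -28125
The first 6 terms are: [-9, -45, -225, -1125, -5625, -28125]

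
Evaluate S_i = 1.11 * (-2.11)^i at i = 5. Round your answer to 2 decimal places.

S_5 = 1.11 * (-2.11)^5 ≈ 1.11 * -41.8227 ≈ -46.42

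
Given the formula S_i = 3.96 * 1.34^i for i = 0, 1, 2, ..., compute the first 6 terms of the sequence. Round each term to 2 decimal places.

This is a geometric sequence.
i=0: S_0 = 3.96 * 1.34^0 = 3.96
i=1: S_1 = 3.96 * 1.34^1 ≈ 5.31
i=2: S_2 = 3.96 * 1.34^2 ≈ 7.11
i=3: S_3 = 3.96 * 1.34^3 ≈ 9.53
i=4: S_4 = 3.96 * 1.34^4 ≈ 12.77
i=5: S_5 = 3.96 * 1.34^5 ≈ 17.11
The first 6 terms are: [3.96, 5.31, 7.11, 9.53, 12.77, 17.11]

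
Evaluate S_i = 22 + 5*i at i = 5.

S_5 = 22 + 5*5 = 22 + 25 = 47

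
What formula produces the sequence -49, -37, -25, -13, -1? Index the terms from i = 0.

Check differences: -37 - -49 = 12
-25 - -37 = 12
Common difference d = 12.
First term a = -49.
Formula: S_i = -49 + 12*i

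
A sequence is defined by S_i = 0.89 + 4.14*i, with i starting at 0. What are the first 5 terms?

This is an arithmetic sequence.
i=0: S_0 = 0.89 + 4.14*0 = 0.89
i=1: S_1 = 0.89 + 4.14*1 = 5.03
i=2: S_2 = 0.89 + 4.14*2 = 9.17
i=3: S_3 = 0.89 + 4.14*3 = 13.31
i=4: S_4 = 0.89 + 4.14*4 = 17.45
The first 5 terms are: [0.89, 5.03, 9.17, 13.31, 17.45]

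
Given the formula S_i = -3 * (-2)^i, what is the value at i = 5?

S_5 = -3 * (-2)^5 = -3 * -32 = 96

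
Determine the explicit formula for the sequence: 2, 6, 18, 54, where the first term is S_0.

Check ratios: 6 / 2 = 3.0
Common ratio r = 3.
First term a = 2.
Formula: S_i = 2 * 3^i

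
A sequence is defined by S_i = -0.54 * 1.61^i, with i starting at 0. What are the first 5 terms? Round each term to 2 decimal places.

This is a geometric sequence.
i=0: S_0 = -0.54 * 1.61^0 = -0.54
i=1: S_1 = -0.54 * 1.61^1 ≈ -0.87
i=2: S_2 = -0.54 * 1.61^2 ≈ -1.4
i=3: S_3 = -0.54 * 1.61^3 ≈ -2.25
i=4: S_4 = -0.54 * 1.61^4 ≈ -3.63
The first 5 terms are: [-0.54, -0.87, -1.4, -2.25, -3.63]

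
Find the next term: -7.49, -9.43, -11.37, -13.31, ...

Differences: -9.43 - -7.49 = -1.94
This is an arithmetic sequence with common difference d = -1.94.
Next term = -13.31 + -1.94 = -15.25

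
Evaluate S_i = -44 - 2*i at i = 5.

S_5 = -44 + -2*5 = -44 + -10 = -54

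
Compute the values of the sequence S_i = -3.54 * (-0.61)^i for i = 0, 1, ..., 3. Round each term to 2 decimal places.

This is a geometric sequence.
i=0: S_0 = -3.54 * (-0.61)^0 = -3.54
i=1: S_1 = -3.54 * (-0.61)^1 ≈ 2.16
i=2: S_2 = -3.54 * (-0.61)^2 ≈ -1.32
i=3: S_3 = -3.54 * (-0.61)^3 ≈ 0.8
The first 4 terms are: [-3.54, 2.16, -1.32, 0.8]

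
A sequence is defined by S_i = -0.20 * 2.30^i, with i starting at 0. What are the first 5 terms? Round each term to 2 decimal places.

This is a geometric sequence.
i=0: S_0 = -0.2 * 2.3^0 = -0.2
i=1: S_1 = -0.2 * 2.3^1 = -0.46
i=2: S_2 = -0.2 * 2.3^2 ≈ -1.06
i=3: S_3 = -0.2 * 2.3^3 ≈ -2.43
i=4: S_4 = -0.2 * 2.3^4 ≈ -5.6
The first 5 terms are: [-0.2, -0.46, -1.06, -2.43, -5.6]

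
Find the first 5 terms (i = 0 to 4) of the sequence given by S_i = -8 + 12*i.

This is an arithmetic sequence.
i=0: S_0 = -8 + 12*0 = -8
i=1: S_1 = -8 + 12*1 = 4
i=2: S_2 = -8 + 12*2 = 16
i=3: S_3 = -8 + 12*3 = 28
i=4: S_4 = -8 + 12*4 = 40
The first 5 terms are: [-8, 4, 16, 28, 40]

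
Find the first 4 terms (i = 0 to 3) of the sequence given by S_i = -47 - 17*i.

This is an arithmetic sequence.
i=0: S_0 = -47 + -17*0 = -47
i=1: S_1 = -47 + -17*1 = -64
i=2: S_2 = -47 + -17*2 = -81
i=3: S_3 = -47 + -17*3 = -98
The first 4 terms are: [-47, -64, -81, -98]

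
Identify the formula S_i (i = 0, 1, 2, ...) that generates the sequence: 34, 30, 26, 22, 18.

Check differences: 30 - 34 = -4
26 - 30 = -4
Common difference d = -4.
First term a = 34.
Formula: S_i = 34 - 4*i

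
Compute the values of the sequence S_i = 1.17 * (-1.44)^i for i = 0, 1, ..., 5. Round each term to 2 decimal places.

This is a geometric sequence.
i=0: S_0 = 1.17 * (-1.44)^0 = 1.17
i=1: S_1 = 1.17 * (-1.44)^1 ≈ -1.68
i=2: S_2 = 1.17 * (-1.44)^2 ≈ 2.43
i=3: S_3 = 1.17 * (-1.44)^3 ≈ -3.49
i=4: S_4 = 1.17 * (-1.44)^4 ≈ 5.03
i=5: S_5 = 1.17 * (-1.44)^5 ≈ -7.24
The first 6 terms are: [1.17, -1.68, 2.43, -3.49, 5.03, -7.24]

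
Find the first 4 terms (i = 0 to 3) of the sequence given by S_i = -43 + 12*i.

This is an arithmetic sequence.
i=0: S_0 = -43 + 12*0 = -43
i=1: S_1 = -43 + 12*1 = -31
i=2: S_2 = -43 + 12*2 = -19
i=3: S_3 = -43 + 12*3 = -7
The first 4 terms are: [-43, -31, -19, -7]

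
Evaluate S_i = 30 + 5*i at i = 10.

S_10 = 30 + 5*10 = 30 + 50 = 80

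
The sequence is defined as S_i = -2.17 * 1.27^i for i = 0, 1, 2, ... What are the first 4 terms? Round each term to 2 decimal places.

This is a geometric sequence.
i=0: S_0 = -2.17 * 1.27^0 = -2.17
i=1: S_1 = -2.17 * 1.27^1 ≈ -2.76
i=2: S_2 = -2.17 * 1.27^2 ≈ -3.5
i=3: S_3 = -2.17 * 1.27^3 ≈ -4.44
The first 4 terms are: [-2.17, -2.76, -3.5, -4.44]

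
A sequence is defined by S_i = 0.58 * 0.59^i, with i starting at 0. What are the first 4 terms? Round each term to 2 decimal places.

This is a geometric sequence.
i=0: S_0 = 0.58 * 0.59^0 = 0.58
i=1: S_1 = 0.58 * 0.59^1 ≈ 0.34
i=2: S_2 = 0.58 * 0.59^2 ≈ 0.2
i=3: S_3 = 0.58 * 0.59^3 ≈ 0.12
The first 4 terms are: [0.58, 0.34, 0.2, 0.12]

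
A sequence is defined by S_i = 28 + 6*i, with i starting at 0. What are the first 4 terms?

This is an arithmetic sequence.
i=0: S_0 = 28 + 6*0 = 28
i=1: S_1 = 28 + 6*1 = 34
i=2: S_2 = 28 + 6*2 = 40
i=3: S_3 = 28 + 6*3 = 46
The first 4 terms are: [28, 34, 40, 46]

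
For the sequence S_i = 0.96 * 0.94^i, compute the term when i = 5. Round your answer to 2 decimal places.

S_5 = 0.96 * 0.94^5 ≈ 0.96 * 0.7339 ≈ 0.7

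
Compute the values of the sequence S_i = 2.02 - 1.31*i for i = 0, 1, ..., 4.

This is an arithmetic sequence.
i=0: S_0 = 2.02 + -1.31*0 = 2.02
i=1: S_1 = 2.02 + -1.31*1 = 0.71
i=2: S_2 = 2.02 + -1.31*2 = -0.6
i=3: S_3 = 2.02 + -1.31*3 = -1.91
i=4: S_4 = 2.02 + -1.31*4 = -3.22
The first 5 terms are: [2.02, 0.71, -0.6, -1.91, -3.22]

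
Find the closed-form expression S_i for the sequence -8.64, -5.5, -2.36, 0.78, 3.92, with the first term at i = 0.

Check differences: -5.5 - -8.64 = 3.14
-2.36 - -5.5 = 3.14
Common difference d = 3.14.
First term a = -8.64.
Formula: S_i = -8.64 + 3.14*i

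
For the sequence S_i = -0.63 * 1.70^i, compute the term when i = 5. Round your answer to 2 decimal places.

S_5 = -0.63 * 1.7^5 ≈ -0.63 * 14.1986 ≈ -8.95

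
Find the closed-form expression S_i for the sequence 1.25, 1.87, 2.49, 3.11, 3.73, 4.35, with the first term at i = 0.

Check differences: 1.87 - 1.25 = 0.62
2.49 - 1.87 = 0.62
Common difference d = 0.62.
First term a = 1.25.
Formula: S_i = 1.25 + 0.62*i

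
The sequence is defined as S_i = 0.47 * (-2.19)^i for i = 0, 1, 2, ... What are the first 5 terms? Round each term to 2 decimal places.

This is a geometric sequence.
i=0: S_0 = 0.47 * (-2.19)^0 = 0.47
i=1: S_1 = 0.47 * (-2.19)^1 ≈ -1.03
i=2: S_2 = 0.47 * (-2.19)^2 ≈ 2.25
i=3: S_3 = 0.47 * (-2.19)^3 ≈ -4.94
i=4: S_4 = 0.47 * (-2.19)^4 ≈ 10.81
The first 5 terms are: [0.47, -1.03, 2.25, -4.94, 10.81]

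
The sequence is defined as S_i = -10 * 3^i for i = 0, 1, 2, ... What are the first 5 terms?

This is a geometric sequence.
i=0: S_0 = -10 * 3^0 = -10
i=1: S_1 = -10 * 3^1 = -30
i=2: S_2 = -10 * 3^2 = -90
i=3: S_3 = -10 * 3^3 = -270
i=4: S_4 = -10 * 3^4 = -810
The first 5 terms are: [-10, -30, -90, -270, -810]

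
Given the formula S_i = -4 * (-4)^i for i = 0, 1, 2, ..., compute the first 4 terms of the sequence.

This is a geometric sequence.
i=0: S_0 = -4 * (-4)^0 = -4
i=1: S_1 = -4 * (-4)^1 = 16
i=2: S_2 = -4 * (-4)^2 = -64
i=3: S_3 = -4 * (-4)^3 = 256
The first 4 terms are: [-4, 16, -64, 256]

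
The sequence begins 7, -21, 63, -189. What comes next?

Ratios: -21 / 7 = -3.0
This is a geometric sequence with common ratio r = -3.
Next term = -189 * -3 = 567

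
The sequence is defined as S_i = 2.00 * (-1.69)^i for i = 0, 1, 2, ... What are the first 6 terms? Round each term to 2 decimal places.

This is a geometric sequence.
i=0: S_0 = 2.0 * (-1.69)^0 = 2.0
i=1: S_1 = 2.0 * (-1.69)^1 = -3.38
i=2: S_2 = 2.0 * (-1.69)^2 ≈ 5.71
i=3: S_3 = 2.0 * (-1.69)^3 ≈ -9.65
i=4: S_4 = 2.0 * (-1.69)^4 ≈ 16.31
i=5: S_5 = 2.0 * (-1.69)^5 ≈ -27.57
The first 6 terms are: [2.0, -3.38, 5.71, -9.65, 16.31, -27.57]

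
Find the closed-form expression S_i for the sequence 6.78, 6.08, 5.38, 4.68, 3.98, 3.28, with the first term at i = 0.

Check differences: 6.08 - 6.78 = -0.7
5.38 - 6.08 = -0.7
Common difference d = -0.7.
First term a = 6.78.
Formula: S_i = 6.78 - 0.70*i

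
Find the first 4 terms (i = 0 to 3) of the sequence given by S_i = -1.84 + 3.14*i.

This is an arithmetic sequence.
i=0: S_0 = -1.84 + 3.14*0 = -1.84
i=1: S_1 = -1.84 + 3.14*1 = 1.3
i=2: S_2 = -1.84 + 3.14*2 = 4.44
i=3: S_3 = -1.84 + 3.14*3 = 7.58
The first 4 terms are: [-1.84, 1.3, 4.44, 7.58]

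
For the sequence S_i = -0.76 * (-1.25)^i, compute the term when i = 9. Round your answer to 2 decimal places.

S_9 = -0.76 * (-1.25)^9 ≈ -0.76 * -7.4506 ≈ 5.66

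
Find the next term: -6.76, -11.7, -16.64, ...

Differences: -11.7 - -6.76 = -4.94
This is an arithmetic sequence with common difference d = -4.94.
Next term = -16.64 + -4.94 = -21.58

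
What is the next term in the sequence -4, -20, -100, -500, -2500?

Ratios: -20 / -4 = 5.0
This is a geometric sequence with common ratio r = 5.
Next term = -2500 * 5 = -12500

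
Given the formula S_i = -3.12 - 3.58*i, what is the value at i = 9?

S_9 = -3.12 + -3.58*9 = -3.12 + -32.22 = -35.34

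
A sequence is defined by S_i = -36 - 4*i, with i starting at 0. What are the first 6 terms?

This is an arithmetic sequence.
i=0: S_0 = -36 + -4*0 = -36
i=1: S_1 = -36 + -4*1 = -40
i=2: S_2 = -36 + -4*2 = -44
i=3: S_3 = -36 + -4*3 = -48
i=4: S_4 = -36 + -4*4 = -52
i=5: S_5 = -36 + -4*5 = -56
The first 6 terms are: [-36, -40, -44, -48, -52, -56]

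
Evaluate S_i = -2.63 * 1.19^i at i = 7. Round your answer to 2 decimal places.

S_7 = -2.63 * 1.19^7 ≈ -2.63 * 3.3793 ≈ -8.89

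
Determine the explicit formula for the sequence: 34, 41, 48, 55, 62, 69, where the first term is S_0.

Check differences: 41 - 34 = 7
48 - 41 = 7
Common difference d = 7.
First term a = 34.
Formula: S_i = 34 + 7*i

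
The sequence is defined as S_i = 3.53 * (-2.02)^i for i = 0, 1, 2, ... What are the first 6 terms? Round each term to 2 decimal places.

This is a geometric sequence.
i=0: S_0 = 3.53 * (-2.02)^0 = 3.53
i=1: S_1 = 3.53 * (-2.02)^1 ≈ -7.13
i=2: S_2 = 3.53 * (-2.02)^2 ≈ 14.4
i=3: S_3 = 3.53 * (-2.02)^3 ≈ -29.1
i=4: S_4 = 3.53 * (-2.02)^4 ≈ 58.77
i=5: S_5 = 3.53 * (-2.02)^5 ≈ -118.72
The first 6 terms are: [3.53, -7.13, 14.4, -29.1, 58.77, -118.72]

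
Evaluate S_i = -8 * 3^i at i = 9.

S_9 = -8 * 3^9 = -8 * 19683 = -157464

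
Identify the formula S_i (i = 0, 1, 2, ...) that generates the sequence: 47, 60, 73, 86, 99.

Check differences: 60 - 47 = 13
73 - 60 = 13
Common difference d = 13.
First term a = 47.
Formula: S_i = 47 + 13*i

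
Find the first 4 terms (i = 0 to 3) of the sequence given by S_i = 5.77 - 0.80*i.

This is an arithmetic sequence.
i=0: S_0 = 5.77 + -0.8*0 = 5.77
i=1: S_1 = 5.77 + -0.8*1 = 4.97
i=2: S_2 = 5.77 + -0.8*2 = 4.17
i=3: S_3 = 5.77 + -0.8*3 = 3.37
The first 4 terms are: [5.77, 4.97, 4.17, 3.37]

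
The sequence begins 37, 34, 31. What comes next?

Differences: 34 - 37 = -3
This is an arithmetic sequence with common difference d = -3.
Next term = 31 + -3 = 28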